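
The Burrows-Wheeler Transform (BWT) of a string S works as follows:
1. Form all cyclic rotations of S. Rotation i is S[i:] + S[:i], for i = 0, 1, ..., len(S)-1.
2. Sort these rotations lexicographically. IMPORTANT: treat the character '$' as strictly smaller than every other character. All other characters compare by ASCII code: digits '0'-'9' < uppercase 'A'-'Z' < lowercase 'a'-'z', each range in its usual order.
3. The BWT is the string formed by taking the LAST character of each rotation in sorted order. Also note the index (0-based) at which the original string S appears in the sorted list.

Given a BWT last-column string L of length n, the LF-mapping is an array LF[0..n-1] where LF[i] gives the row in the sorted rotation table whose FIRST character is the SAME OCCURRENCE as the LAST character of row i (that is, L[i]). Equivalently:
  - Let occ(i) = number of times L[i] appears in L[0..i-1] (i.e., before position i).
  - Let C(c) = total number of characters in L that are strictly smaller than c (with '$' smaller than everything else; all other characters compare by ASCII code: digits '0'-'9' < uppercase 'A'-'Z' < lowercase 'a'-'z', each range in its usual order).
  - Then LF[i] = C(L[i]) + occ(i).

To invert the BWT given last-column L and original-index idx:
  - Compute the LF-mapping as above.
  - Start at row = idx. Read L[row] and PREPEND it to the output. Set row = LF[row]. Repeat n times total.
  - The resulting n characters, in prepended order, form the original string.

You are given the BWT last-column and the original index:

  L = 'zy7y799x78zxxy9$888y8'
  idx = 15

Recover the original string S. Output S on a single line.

LF mapping: 19 15 1 16 2 9 10 12 3 4 20 13 14 17 11 0 5 6 7 18 8
Walk LF starting at row 15, prepending L[row]:
  step 1: row=15, L[15]='$', prepend. Next row=LF[15]=0
  step 2: row=0, L[0]='z', prepend. Next row=LF[0]=19
  step 3: row=19, L[19]='y', prepend. Next row=LF[19]=18
  step 4: row=18, L[18]='8', prepend. Next row=LF[18]=7
  step 5: row=7, L[7]='x', prepend. Next row=LF[7]=12
  step 6: row=12, L[12]='x', prepend. Next row=LF[12]=14
  step 7: row=14, L[14]='9', prepend. Next row=LF[14]=11
  step 8: row=11, L[11]='x', prepend. Next row=LF[11]=13
  step 9: row=13, L[13]='y', prepend. Next row=LF[13]=17
  step 10: row=17, L[17]='8', prepend. Next row=LF[17]=6
  step 11: row=6, L[6]='9', prepend. Next row=LF[6]=10
  step 12: row=10, L[10]='z', prepend. Next row=LF[10]=20
  step 13: row=20, L[20]='8', prepend. Next row=LF[20]=8
  step 14: row=8, L[8]='7', prepend. Next row=LF[8]=3
  step 15: row=3, L[3]='y', prepend. Next row=LF[3]=16
  step 16: row=16, L[16]='8', prepend. Next row=LF[16]=5
  step 17: row=5, L[5]='9', prepend. Next row=LF[5]=9
  step 18: row=9, L[9]='8', prepend. Next row=LF[9]=4
  step 19: row=4, L[4]='7', prepend. Next row=LF[4]=2
  step 20: row=2, L[2]='7', prepend. Next row=LF[2]=1
  step 21: row=1, L[1]='y', prepend. Next row=LF[1]=15
Reversed output: y77898y78z98yx9xx8yz$

Answer: y77898y78z98yx9xx8yz$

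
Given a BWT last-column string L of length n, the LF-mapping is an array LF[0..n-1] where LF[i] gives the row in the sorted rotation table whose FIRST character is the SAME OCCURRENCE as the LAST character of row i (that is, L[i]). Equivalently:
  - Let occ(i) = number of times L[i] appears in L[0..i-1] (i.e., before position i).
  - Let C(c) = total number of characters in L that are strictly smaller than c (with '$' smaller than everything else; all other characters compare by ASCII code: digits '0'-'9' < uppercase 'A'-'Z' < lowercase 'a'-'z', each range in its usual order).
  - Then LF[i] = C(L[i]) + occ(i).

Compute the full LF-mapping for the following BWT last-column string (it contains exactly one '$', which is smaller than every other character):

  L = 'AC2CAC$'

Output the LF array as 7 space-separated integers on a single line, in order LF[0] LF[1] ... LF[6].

Answer: 2 4 1 5 3 6 0

Derivation:
Char counts: '$':1, '2':1, 'A':2, 'C':3
C (first-col start): C('$')=0, C('2')=1, C('A')=2, C('C')=4
L[0]='A': occ=0, LF[0]=C('A')+0=2+0=2
L[1]='C': occ=0, LF[1]=C('C')+0=4+0=4
L[2]='2': occ=0, LF[2]=C('2')+0=1+0=1
L[3]='C': occ=1, LF[3]=C('C')+1=4+1=5
L[4]='A': occ=1, LF[4]=C('A')+1=2+1=3
L[5]='C': occ=2, LF[5]=C('C')+2=4+2=6
L[6]='$': occ=0, LF[6]=C('$')+0=0+0=0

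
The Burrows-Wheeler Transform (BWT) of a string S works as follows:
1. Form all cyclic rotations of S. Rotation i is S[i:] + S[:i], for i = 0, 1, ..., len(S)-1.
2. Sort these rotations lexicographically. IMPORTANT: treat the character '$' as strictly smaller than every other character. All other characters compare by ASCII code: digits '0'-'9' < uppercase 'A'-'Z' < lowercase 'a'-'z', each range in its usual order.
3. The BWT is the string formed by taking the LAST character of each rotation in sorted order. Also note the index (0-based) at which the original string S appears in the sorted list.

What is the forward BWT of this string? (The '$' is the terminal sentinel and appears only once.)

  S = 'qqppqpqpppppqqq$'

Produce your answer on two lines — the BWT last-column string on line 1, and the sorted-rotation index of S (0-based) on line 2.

All 16 rotations (rotation i = S[i:]+S[:i]):
  rot[0] = qqppqpqpppppqqq$
  rot[1] = qppqpqpppppqqq$q
  rot[2] = ppqpqpppppqqq$qq
  rot[3] = pqpqpppppqqq$qqp
  rot[4] = qpqpppppqqq$qqpp
  rot[5] = pqpppppqqq$qqppq
  rot[6] = qpppppqqq$qqppqp
  rot[7] = pppppqqq$qqppqpq
  rot[8] = ppppqqq$qqppqpqp
  rot[9] = pppqqq$qqppqpqpp
  rot[10] = ppqqq$qqppqpqppp
  rot[11] = pqqq$qqppqpqpppp
  rot[12] = qqq$qqppqpqppppp
  rot[13] = qq$qqppqpqpppppq
  rot[14] = q$qqppqpqpppppqq
  rot[15] = $qqppqpqpppppqqq
Sorted (with $ < everything):
  sorted[0] = $qqppqpqpppppqqq  (last char: 'q')
  sorted[1] = pppppqqq$qqppqpq  (last char: 'q')
  sorted[2] = ppppqqq$qqppqpqp  (last char: 'p')
  sorted[3] = pppqqq$qqppqpqpp  (last char: 'p')
  sorted[4] = ppqpqpppppqqq$qq  (last char: 'q')
  sorted[5] = ppqqq$qqppqpqppp  (last char: 'p')
  sorted[6] = pqpppppqqq$qqppq  (last char: 'q')
  sorted[7] = pqpqpppppqqq$qqp  (last char: 'p')
  sorted[8] = pqqq$qqppqpqpppp  (last char: 'p')
  sorted[9] = q$qqppqpqpppppqq  (last char: 'q')
  sorted[10] = qpppppqqq$qqppqp  (last char: 'p')
  sorted[11] = qppqpqpppppqqq$q  (last char: 'q')
  sorted[12] = qpqpppppqqq$qqpp  (last char: 'p')
  sorted[13] = qq$qqppqpqpppppq  (last char: 'q')
  sorted[14] = qqppqpqpppppqqq$  (last char: '$')
  sorted[15] = qqq$qqppqpqppppp  (last char: 'p')
Last column: qqppqpqppqpqpq$p
Original string S is at sorted index 14

Answer: qqppqpqppqpqpq$p
14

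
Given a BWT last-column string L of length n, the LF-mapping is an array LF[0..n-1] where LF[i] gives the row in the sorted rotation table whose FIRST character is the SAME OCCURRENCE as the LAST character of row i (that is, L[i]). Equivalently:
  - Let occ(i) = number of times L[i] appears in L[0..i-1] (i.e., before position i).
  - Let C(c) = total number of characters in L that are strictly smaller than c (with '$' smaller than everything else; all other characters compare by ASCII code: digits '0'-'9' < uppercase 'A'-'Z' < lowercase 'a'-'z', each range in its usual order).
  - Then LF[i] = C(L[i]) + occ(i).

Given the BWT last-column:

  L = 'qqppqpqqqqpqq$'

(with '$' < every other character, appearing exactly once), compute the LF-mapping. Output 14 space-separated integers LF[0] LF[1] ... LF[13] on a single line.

Answer: 5 6 1 2 7 3 8 9 10 11 4 12 13 0

Derivation:
Char counts: '$':1, 'p':4, 'q':9
C (first-col start): C('$')=0, C('p')=1, C('q')=5
L[0]='q': occ=0, LF[0]=C('q')+0=5+0=5
L[1]='q': occ=1, LF[1]=C('q')+1=5+1=6
L[2]='p': occ=0, LF[2]=C('p')+0=1+0=1
L[3]='p': occ=1, LF[3]=C('p')+1=1+1=2
L[4]='q': occ=2, LF[4]=C('q')+2=5+2=7
L[5]='p': occ=2, LF[5]=C('p')+2=1+2=3
L[6]='q': occ=3, LF[6]=C('q')+3=5+3=8
L[7]='q': occ=4, LF[7]=C('q')+4=5+4=9
L[8]='q': occ=5, LF[8]=C('q')+5=5+5=10
L[9]='q': occ=6, LF[9]=C('q')+6=5+6=11
L[10]='p': occ=3, LF[10]=C('p')+3=1+3=4
L[11]='q': occ=7, LF[11]=C('q')+7=5+7=12
L[12]='q': occ=8, LF[12]=C('q')+8=5+8=13
L[13]='$': occ=0, LF[13]=C('$')+0=0+0=0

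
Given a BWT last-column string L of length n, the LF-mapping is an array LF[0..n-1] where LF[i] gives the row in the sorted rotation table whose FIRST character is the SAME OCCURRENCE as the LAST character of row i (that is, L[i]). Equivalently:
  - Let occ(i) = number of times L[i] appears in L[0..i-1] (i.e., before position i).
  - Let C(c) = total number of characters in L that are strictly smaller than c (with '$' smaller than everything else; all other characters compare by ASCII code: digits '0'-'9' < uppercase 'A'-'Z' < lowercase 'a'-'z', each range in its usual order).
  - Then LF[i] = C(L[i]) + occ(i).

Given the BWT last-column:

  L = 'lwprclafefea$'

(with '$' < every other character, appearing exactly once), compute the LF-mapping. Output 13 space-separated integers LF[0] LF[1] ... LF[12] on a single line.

Char counts: '$':1, 'a':2, 'c':1, 'e':2, 'f':2, 'l':2, 'p':1, 'r':1, 'w':1
C (first-col start): C('$')=0, C('a')=1, C('c')=3, C('e')=4, C('f')=6, C('l')=8, C('p')=10, C('r')=11, C('w')=12
L[0]='l': occ=0, LF[0]=C('l')+0=8+0=8
L[1]='w': occ=0, LF[1]=C('w')+0=12+0=12
L[2]='p': occ=0, LF[2]=C('p')+0=10+0=10
L[3]='r': occ=0, LF[3]=C('r')+0=11+0=11
L[4]='c': occ=0, LF[4]=C('c')+0=3+0=3
L[5]='l': occ=1, LF[5]=C('l')+1=8+1=9
L[6]='a': occ=0, LF[6]=C('a')+0=1+0=1
L[7]='f': occ=0, LF[7]=C('f')+0=6+0=6
L[8]='e': occ=0, LF[8]=C('e')+0=4+0=4
L[9]='f': occ=1, LF[9]=C('f')+1=6+1=7
L[10]='e': occ=1, LF[10]=C('e')+1=4+1=5
L[11]='a': occ=1, LF[11]=C('a')+1=1+1=2
L[12]='$': occ=0, LF[12]=C('$')+0=0+0=0

Answer: 8 12 10 11 3 9 1 6 4 7 5 2 0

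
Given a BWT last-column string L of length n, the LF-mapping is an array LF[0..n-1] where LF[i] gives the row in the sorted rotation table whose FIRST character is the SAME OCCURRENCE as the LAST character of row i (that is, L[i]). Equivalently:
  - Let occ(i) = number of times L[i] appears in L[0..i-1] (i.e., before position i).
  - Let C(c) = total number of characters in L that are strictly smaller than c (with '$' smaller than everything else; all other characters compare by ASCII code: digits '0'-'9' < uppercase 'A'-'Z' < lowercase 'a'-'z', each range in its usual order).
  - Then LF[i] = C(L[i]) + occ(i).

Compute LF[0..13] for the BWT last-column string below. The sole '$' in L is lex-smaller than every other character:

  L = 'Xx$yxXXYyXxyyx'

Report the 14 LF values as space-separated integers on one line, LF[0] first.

Char counts: '$':1, 'X':4, 'Y':1, 'x':4, 'y':4
C (first-col start): C('$')=0, C('X')=1, C('Y')=5, C('x')=6, C('y')=10
L[0]='X': occ=0, LF[0]=C('X')+0=1+0=1
L[1]='x': occ=0, LF[1]=C('x')+0=6+0=6
L[2]='$': occ=0, LF[2]=C('$')+0=0+0=0
L[3]='y': occ=0, LF[3]=C('y')+0=10+0=10
L[4]='x': occ=1, LF[4]=C('x')+1=6+1=7
L[5]='X': occ=1, LF[5]=C('X')+1=1+1=2
L[6]='X': occ=2, LF[6]=C('X')+2=1+2=3
L[7]='Y': occ=0, LF[7]=C('Y')+0=5+0=5
L[8]='y': occ=1, LF[8]=C('y')+1=10+1=11
L[9]='X': occ=3, LF[9]=C('X')+3=1+3=4
L[10]='x': occ=2, LF[10]=C('x')+2=6+2=8
L[11]='y': occ=2, LF[11]=C('y')+2=10+2=12
L[12]='y': occ=3, LF[12]=C('y')+3=10+3=13
L[13]='x': occ=3, LF[13]=C('x')+3=6+3=9

Answer: 1 6 0 10 7 2 3 5 11 4 8 12 13 9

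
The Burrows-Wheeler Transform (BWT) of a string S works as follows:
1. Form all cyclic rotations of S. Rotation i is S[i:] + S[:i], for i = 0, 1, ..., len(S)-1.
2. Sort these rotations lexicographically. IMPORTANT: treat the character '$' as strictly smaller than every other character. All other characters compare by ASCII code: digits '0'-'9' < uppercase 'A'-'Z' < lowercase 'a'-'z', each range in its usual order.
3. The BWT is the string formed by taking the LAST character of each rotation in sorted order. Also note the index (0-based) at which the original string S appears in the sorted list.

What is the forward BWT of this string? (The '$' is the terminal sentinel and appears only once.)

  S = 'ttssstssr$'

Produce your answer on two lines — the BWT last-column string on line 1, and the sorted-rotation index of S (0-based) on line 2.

All 10 rotations (rotation i = S[i:]+S[:i]):
  rot[0] = ttssstssr$
  rot[1] = tssstssr$t
  rot[2] = ssstssr$tt
  rot[3] = sstssr$tts
  rot[4] = stssr$ttss
  rot[5] = tssr$ttsss
  rot[6] = ssr$ttssst
  rot[7] = sr$ttsssts
  rot[8] = r$ttssstss
  rot[9] = $ttssstssr
Sorted (with $ < everything):
  sorted[0] = $ttssstssr  (last char: 'r')
  sorted[1] = r$ttssstss  (last char: 's')
  sorted[2] = sr$ttsssts  (last char: 's')
  sorted[3] = ssr$ttssst  (last char: 't')
  sorted[4] = ssstssr$tt  (last char: 't')
  sorted[5] = sstssr$tts  (last char: 's')
  sorted[6] = stssr$ttss  (last char: 's')
  sorted[7] = tssr$ttsss  (last char: 's')
  sorted[8] = tssstssr$t  (last char: 't')
  sorted[9] = ttssstssr$  (last char: '$')
Last column: rssttssst$
Original string S is at sorted index 9

Answer: rssttssst$
9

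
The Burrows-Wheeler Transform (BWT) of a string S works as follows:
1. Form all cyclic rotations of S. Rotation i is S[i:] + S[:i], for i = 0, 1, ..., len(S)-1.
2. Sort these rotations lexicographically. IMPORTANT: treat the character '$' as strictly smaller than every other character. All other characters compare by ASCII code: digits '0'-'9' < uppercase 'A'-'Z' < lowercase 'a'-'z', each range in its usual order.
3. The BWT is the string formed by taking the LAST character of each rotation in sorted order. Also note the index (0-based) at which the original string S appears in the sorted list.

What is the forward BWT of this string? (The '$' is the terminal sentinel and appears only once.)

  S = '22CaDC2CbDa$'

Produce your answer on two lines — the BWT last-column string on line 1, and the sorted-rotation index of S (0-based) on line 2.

All 12 rotations (rotation i = S[i:]+S[:i]):
  rot[0] = 22CaDC2CbDa$
  rot[1] = 2CaDC2CbDa$2
  rot[2] = CaDC2CbDa$22
  rot[3] = aDC2CbDa$22C
  rot[4] = DC2CbDa$22Ca
  rot[5] = C2CbDa$22CaD
  rot[6] = 2CbDa$22CaDC
  rot[7] = CbDa$22CaDC2
  rot[8] = bDa$22CaDC2C
  rot[9] = Da$22CaDC2Cb
  rot[10] = a$22CaDC2CbD
  rot[11] = $22CaDC2CbDa
Sorted (with $ < everything):
  sorted[0] = $22CaDC2CbDa  (last char: 'a')
  sorted[1] = 22CaDC2CbDa$  (last char: '$')
  sorted[2] = 2CaDC2CbDa$2  (last char: '2')
  sorted[3] = 2CbDa$22CaDC  (last char: 'C')
  sorted[4] = C2CbDa$22CaD  (last char: 'D')
  sorted[5] = CaDC2CbDa$22  (last char: '2')
  sorted[6] = CbDa$22CaDC2  (last char: '2')
  sorted[7] = DC2CbDa$22Ca  (last char: 'a')
  sorted[8] = Da$22CaDC2Cb  (last char: 'b')
  sorted[9] = a$22CaDC2CbD  (last char: 'D')
  sorted[10] = aDC2CbDa$22C  (last char: 'C')
  sorted[11] = bDa$22CaDC2C  (last char: 'C')
Last column: a$2CD22abDCC
Original string S is at sorted index 1

Answer: a$2CD22abDCC
1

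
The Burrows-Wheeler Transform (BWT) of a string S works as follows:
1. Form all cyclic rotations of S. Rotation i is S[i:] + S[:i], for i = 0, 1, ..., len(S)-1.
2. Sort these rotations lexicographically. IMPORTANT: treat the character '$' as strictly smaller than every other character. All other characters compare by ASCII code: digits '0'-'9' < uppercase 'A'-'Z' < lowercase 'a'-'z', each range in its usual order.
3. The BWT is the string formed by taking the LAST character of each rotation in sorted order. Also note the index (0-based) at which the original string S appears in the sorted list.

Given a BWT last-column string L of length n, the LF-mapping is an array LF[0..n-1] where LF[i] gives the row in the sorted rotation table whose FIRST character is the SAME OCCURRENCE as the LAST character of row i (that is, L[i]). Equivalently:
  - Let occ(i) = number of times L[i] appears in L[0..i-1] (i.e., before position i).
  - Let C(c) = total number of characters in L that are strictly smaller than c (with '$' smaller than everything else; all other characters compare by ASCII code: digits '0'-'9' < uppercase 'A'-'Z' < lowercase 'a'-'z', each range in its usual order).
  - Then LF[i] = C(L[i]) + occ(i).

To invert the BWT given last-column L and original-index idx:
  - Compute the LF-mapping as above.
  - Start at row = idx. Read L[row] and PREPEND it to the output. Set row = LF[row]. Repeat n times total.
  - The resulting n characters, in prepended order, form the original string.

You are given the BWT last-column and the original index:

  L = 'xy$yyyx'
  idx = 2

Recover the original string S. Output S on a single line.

Answer: xyyyyx$

Derivation:
LF mapping: 1 3 0 4 5 6 2
Walk LF starting at row 2, prepending L[row]:
  step 1: row=2, L[2]='$', prepend. Next row=LF[2]=0
  step 2: row=0, L[0]='x', prepend. Next row=LF[0]=1
  step 3: row=1, L[1]='y', prepend. Next row=LF[1]=3
  step 4: row=3, L[3]='y', prepend. Next row=LF[3]=4
  step 5: row=4, L[4]='y', prepend. Next row=LF[4]=5
  step 6: row=5, L[5]='y', prepend. Next row=LF[5]=6
  step 7: row=6, L[6]='x', prepend. Next row=LF[6]=2
Reversed output: xyyyyx$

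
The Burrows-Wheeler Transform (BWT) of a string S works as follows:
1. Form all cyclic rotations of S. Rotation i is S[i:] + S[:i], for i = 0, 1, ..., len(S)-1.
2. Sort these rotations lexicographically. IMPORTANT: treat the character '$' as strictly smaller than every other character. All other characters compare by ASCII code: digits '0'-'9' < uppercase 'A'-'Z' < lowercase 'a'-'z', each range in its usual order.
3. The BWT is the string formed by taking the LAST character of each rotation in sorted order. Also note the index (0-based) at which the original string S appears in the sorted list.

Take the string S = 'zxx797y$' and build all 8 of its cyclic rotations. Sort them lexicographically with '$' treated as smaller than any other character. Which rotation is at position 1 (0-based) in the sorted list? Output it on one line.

Answer: 797y$zxx

Derivation:
All 8 rotations (rotation i = S[i:]+S[:i]):
  rot[0] = zxx797y$
  rot[1] = xx797y$z
  rot[2] = x797y$zx
  rot[3] = 797y$zxx
  rot[4] = 97y$zxx7
  rot[5] = 7y$zxx79
  rot[6] = y$zxx797
  rot[7] = $zxx797y
Sorted (with $ < everything):
  sorted[0] = $zxx797y
  sorted[1] = 797y$zxx
  sorted[2] = 7y$zxx79
  sorted[3] = 97y$zxx7
  sorted[4] = x797y$zx
  sorted[5] = xx797y$z
  sorted[6] = y$zxx797
  sorted[7] = zxx797y$
sorted[1] = 797y$zxx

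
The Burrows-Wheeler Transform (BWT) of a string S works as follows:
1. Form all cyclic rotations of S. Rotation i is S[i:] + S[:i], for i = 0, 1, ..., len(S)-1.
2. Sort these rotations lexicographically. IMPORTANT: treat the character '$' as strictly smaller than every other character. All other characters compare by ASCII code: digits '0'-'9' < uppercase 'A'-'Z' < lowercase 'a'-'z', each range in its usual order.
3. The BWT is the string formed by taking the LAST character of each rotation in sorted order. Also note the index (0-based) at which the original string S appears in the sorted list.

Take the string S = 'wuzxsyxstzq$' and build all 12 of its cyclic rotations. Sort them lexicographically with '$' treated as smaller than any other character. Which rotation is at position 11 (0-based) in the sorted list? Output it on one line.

All 12 rotations (rotation i = S[i:]+S[:i]):
  rot[0] = wuzxsyxstzq$
  rot[1] = uzxsyxstzq$w
  rot[2] = zxsyxstzq$wu
  rot[3] = xsyxstzq$wuz
  rot[4] = syxstzq$wuzx
  rot[5] = yxstzq$wuzxs
  rot[6] = xstzq$wuzxsy
  rot[7] = stzq$wuzxsyx
  rot[8] = tzq$wuzxsyxs
  rot[9] = zq$wuzxsyxst
  rot[10] = q$wuzxsyxstz
  rot[11] = $wuzxsyxstzq
Sorted (with $ < everything):
  sorted[0] = $wuzxsyxstzq
  sorted[1] = q$wuzxsyxstz
  sorted[2] = stzq$wuzxsyx
  sorted[3] = syxstzq$wuzx
  sorted[4] = tzq$wuzxsyxs
  sorted[5] = uzxsyxstzq$w
  sorted[6] = wuzxsyxstzq$
  sorted[7] = xstzq$wuzxsy
  sorted[8] = xsyxstzq$wuz
  sorted[9] = yxstzq$wuzxs
  sorted[10] = zq$wuzxsyxst
  sorted[11] = zxsyxstzq$wu
sorted[11] = zxsyxstzq$wu

Answer: zxsyxstzq$wu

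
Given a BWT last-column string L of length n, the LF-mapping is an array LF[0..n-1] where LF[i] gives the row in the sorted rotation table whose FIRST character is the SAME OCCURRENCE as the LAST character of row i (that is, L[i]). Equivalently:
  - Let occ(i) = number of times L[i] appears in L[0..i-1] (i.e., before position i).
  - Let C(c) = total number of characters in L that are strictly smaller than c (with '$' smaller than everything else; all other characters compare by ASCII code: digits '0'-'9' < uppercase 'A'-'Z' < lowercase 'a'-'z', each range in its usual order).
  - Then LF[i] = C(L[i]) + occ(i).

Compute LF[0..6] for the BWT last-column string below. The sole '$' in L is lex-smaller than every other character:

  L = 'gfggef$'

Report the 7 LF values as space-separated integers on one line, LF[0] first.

Char counts: '$':1, 'e':1, 'f':2, 'g':3
C (first-col start): C('$')=0, C('e')=1, C('f')=2, C('g')=4
L[0]='g': occ=0, LF[0]=C('g')+0=4+0=4
L[1]='f': occ=0, LF[1]=C('f')+0=2+0=2
L[2]='g': occ=1, LF[2]=C('g')+1=4+1=5
L[3]='g': occ=2, LF[3]=C('g')+2=4+2=6
L[4]='e': occ=0, LF[4]=C('e')+0=1+0=1
L[5]='f': occ=1, LF[5]=C('f')+1=2+1=3
L[6]='$': occ=0, LF[6]=C('$')+0=0+0=0

Answer: 4 2 5 6 1 3 0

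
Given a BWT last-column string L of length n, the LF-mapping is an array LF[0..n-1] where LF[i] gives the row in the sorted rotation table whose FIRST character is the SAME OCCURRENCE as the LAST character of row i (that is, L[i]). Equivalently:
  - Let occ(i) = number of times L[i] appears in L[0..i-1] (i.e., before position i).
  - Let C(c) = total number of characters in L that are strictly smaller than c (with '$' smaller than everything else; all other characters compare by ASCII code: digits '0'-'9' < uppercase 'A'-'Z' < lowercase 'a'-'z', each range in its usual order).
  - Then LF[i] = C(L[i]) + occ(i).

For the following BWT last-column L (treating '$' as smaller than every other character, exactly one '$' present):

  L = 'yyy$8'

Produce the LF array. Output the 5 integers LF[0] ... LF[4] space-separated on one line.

Answer: 2 3 4 0 1

Derivation:
Char counts: '$':1, '8':1, 'y':3
C (first-col start): C('$')=0, C('8')=1, C('y')=2
L[0]='y': occ=0, LF[0]=C('y')+0=2+0=2
L[1]='y': occ=1, LF[1]=C('y')+1=2+1=3
L[2]='y': occ=2, LF[2]=C('y')+2=2+2=4
L[3]='$': occ=0, LF[3]=C('$')+0=0+0=0
L[4]='8': occ=0, LF[4]=C('8')+0=1+0=1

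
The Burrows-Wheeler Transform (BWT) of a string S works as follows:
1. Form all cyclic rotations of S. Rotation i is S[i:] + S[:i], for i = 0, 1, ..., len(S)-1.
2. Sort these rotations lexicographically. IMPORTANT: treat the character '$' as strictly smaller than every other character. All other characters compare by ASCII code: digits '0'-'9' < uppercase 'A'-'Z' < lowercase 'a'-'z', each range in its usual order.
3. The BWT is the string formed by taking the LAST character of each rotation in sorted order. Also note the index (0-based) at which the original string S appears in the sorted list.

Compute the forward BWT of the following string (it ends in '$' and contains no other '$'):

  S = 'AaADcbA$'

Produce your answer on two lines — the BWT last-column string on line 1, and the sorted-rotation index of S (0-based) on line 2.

All 8 rotations (rotation i = S[i:]+S[:i]):
  rot[0] = AaADcbA$
  rot[1] = aADcbA$A
  rot[2] = ADcbA$Aa
  rot[3] = DcbA$AaA
  rot[4] = cbA$AaAD
  rot[5] = bA$AaADc
  rot[6] = A$AaADcb
  rot[7] = $AaADcbA
Sorted (with $ < everything):
  sorted[0] = $AaADcbA  (last char: 'A')
  sorted[1] = A$AaADcb  (last char: 'b')
  sorted[2] = ADcbA$Aa  (last char: 'a')
  sorted[3] = AaADcbA$  (last char: '$')
  sorted[4] = DcbA$AaA  (last char: 'A')
  sorted[5] = aADcbA$A  (last char: 'A')
  sorted[6] = bA$AaADc  (last char: 'c')
  sorted[7] = cbA$AaAD  (last char: 'D')
Last column: Aba$AAcD
Original string S is at sorted index 3

Answer: Aba$AAcD
3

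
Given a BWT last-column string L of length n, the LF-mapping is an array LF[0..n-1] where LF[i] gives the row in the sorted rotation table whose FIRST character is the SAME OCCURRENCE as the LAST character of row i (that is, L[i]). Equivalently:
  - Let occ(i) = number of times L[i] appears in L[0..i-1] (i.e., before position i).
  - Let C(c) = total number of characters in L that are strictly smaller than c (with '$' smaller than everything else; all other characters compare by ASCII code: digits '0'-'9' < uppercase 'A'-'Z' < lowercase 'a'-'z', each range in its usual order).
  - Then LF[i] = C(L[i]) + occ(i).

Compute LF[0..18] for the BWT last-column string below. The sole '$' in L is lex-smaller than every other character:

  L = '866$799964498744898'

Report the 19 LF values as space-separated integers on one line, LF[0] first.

Answer: 10 5 6 0 8 14 15 16 7 1 2 17 11 9 3 4 12 18 13

Derivation:
Char counts: '$':1, '4':4, '6':3, '7':2, '8':4, '9':5
C (first-col start): C('$')=0, C('4')=1, C('6')=5, C('7')=8, C('8')=10, C('9')=14
L[0]='8': occ=0, LF[0]=C('8')+0=10+0=10
L[1]='6': occ=0, LF[1]=C('6')+0=5+0=5
L[2]='6': occ=1, LF[2]=C('6')+1=5+1=6
L[3]='$': occ=0, LF[3]=C('$')+0=0+0=0
L[4]='7': occ=0, LF[4]=C('7')+0=8+0=8
L[5]='9': occ=0, LF[5]=C('9')+0=14+0=14
L[6]='9': occ=1, LF[6]=C('9')+1=14+1=15
L[7]='9': occ=2, LF[7]=C('9')+2=14+2=16
L[8]='6': occ=2, LF[8]=C('6')+2=5+2=7
L[9]='4': occ=0, LF[9]=C('4')+0=1+0=1
L[10]='4': occ=1, LF[10]=C('4')+1=1+1=2
L[11]='9': occ=3, LF[11]=C('9')+3=14+3=17
L[12]='8': occ=1, LF[12]=C('8')+1=10+1=11
L[13]='7': occ=1, LF[13]=C('7')+1=8+1=9
L[14]='4': occ=2, LF[14]=C('4')+2=1+2=3
L[15]='4': occ=3, LF[15]=C('4')+3=1+3=4
L[16]='8': occ=2, LF[16]=C('8')+2=10+2=12
L[17]='9': occ=4, LF[17]=C('9')+4=14+4=18
L[18]='8': occ=3, LF[18]=C('8')+3=10+3=13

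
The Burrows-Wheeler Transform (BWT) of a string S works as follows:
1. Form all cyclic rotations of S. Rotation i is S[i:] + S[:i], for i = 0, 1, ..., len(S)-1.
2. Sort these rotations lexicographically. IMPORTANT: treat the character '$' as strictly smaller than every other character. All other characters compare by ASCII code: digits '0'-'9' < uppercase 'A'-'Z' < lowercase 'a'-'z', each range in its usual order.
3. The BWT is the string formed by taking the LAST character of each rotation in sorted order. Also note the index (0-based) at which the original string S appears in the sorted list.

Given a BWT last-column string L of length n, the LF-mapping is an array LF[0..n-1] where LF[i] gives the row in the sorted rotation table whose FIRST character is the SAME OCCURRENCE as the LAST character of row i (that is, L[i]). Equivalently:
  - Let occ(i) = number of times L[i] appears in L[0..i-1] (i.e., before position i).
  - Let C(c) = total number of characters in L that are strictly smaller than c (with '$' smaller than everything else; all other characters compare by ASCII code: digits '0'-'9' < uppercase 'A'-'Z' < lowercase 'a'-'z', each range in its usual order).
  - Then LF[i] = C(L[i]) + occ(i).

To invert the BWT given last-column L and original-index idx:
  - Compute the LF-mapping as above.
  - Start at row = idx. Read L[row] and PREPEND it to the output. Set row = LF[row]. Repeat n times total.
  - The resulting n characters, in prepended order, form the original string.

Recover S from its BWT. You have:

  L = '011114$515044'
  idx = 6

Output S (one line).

LF mapping: 1 3 4 5 6 8 0 11 7 12 2 9 10
Walk LF starting at row 6, prepending L[row]:
  step 1: row=6, L[6]='$', prepend. Next row=LF[6]=0
  step 2: row=0, L[0]='0', prepend. Next row=LF[0]=1
  step 3: row=1, L[1]='1', prepend. Next row=LF[1]=3
  step 4: row=3, L[3]='1', prepend. Next row=LF[3]=5
  step 5: row=5, L[5]='4', prepend. Next row=LF[5]=8
  step 6: row=8, L[8]='1', prepend. Next row=LF[8]=7
  step 7: row=7, L[7]='5', prepend. Next row=LF[7]=11
  step 8: row=11, L[11]='4', prepend. Next row=LF[11]=9
  step 9: row=9, L[9]='5', prepend. Next row=LF[9]=12
  step 10: row=12, L[12]='4', prepend. Next row=LF[12]=10
  step 11: row=10, L[10]='0', prepend. Next row=LF[10]=2
  step 12: row=2, L[2]='1', prepend. Next row=LF[2]=4
  step 13: row=4, L[4]='1', prepend. Next row=LF[4]=6
Reversed output: 110454514110$

Answer: 110454514110$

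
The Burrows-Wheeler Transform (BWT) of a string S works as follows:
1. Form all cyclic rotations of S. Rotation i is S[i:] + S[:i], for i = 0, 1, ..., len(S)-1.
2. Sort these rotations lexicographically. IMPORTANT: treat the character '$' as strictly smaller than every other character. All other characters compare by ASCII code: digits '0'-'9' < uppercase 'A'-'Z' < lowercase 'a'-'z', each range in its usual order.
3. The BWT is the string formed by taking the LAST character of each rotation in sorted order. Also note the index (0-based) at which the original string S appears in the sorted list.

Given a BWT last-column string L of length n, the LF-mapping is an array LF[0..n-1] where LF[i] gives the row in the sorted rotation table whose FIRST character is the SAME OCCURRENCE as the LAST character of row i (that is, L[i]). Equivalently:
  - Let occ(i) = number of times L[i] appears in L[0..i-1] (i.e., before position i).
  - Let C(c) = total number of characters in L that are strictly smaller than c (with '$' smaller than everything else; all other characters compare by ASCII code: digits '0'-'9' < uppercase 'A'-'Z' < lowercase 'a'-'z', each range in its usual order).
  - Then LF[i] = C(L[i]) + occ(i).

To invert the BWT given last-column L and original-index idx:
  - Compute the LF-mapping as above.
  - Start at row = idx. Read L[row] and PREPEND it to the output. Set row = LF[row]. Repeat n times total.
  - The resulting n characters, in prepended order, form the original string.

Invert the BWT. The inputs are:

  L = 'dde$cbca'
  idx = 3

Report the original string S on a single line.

Answer: ccdaebd$

Derivation:
LF mapping: 5 6 7 0 3 2 4 1
Walk LF starting at row 3, prepending L[row]:
  step 1: row=3, L[3]='$', prepend. Next row=LF[3]=0
  step 2: row=0, L[0]='d', prepend. Next row=LF[0]=5
  step 3: row=5, L[5]='b', prepend. Next row=LF[5]=2
  step 4: row=2, L[2]='e', prepend. Next row=LF[2]=7
  step 5: row=7, L[7]='a', prepend. Next row=LF[7]=1
  step 6: row=1, L[1]='d', prepend. Next row=LF[1]=6
  step 7: row=6, L[6]='c', prepend. Next row=LF[6]=4
  step 8: row=4, L[4]='c', prepend. Next row=LF[4]=3
Reversed output: ccdaebd$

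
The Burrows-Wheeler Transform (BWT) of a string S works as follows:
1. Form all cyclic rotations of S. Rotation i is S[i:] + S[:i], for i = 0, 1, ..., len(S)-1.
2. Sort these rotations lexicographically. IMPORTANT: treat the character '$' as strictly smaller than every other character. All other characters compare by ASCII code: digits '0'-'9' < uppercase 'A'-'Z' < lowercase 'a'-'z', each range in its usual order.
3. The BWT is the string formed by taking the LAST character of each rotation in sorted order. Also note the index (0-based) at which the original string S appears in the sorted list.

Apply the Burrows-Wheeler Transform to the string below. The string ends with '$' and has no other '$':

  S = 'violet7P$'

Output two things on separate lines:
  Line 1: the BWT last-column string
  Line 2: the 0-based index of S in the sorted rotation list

All 9 rotations (rotation i = S[i:]+S[:i]):
  rot[0] = violet7P$
  rot[1] = iolet7P$v
  rot[2] = olet7P$vi
  rot[3] = let7P$vio
  rot[4] = et7P$viol
  rot[5] = t7P$viole
  rot[6] = 7P$violet
  rot[7] = P$violet7
  rot[8] = $violet7P
Sorted (with $ < everything):
  sorted[0] = $violet7P  (last char: 'P')
  sorted[1] = 7P$violet  (last char: 't')
  sorted[2] = P$violet7  (last char: '7')
  sorted[3] = et7P$viol  (last char: 'l')
  sorted[4] = iolet7P$v  (last char: 'v')
  sorted[5] = let7P$vio  (last char: 'o')
  sorted[6] = olet7P$vi  (last char: 'i')
  sorted[7] = t7P$viole  (last char: 'e')
  sorted[8] = violet7P$  (last char: '$')
Last column: Pt7lvoie$
Original string S is at sorted index 8

Answer: Pt7lvoie$
8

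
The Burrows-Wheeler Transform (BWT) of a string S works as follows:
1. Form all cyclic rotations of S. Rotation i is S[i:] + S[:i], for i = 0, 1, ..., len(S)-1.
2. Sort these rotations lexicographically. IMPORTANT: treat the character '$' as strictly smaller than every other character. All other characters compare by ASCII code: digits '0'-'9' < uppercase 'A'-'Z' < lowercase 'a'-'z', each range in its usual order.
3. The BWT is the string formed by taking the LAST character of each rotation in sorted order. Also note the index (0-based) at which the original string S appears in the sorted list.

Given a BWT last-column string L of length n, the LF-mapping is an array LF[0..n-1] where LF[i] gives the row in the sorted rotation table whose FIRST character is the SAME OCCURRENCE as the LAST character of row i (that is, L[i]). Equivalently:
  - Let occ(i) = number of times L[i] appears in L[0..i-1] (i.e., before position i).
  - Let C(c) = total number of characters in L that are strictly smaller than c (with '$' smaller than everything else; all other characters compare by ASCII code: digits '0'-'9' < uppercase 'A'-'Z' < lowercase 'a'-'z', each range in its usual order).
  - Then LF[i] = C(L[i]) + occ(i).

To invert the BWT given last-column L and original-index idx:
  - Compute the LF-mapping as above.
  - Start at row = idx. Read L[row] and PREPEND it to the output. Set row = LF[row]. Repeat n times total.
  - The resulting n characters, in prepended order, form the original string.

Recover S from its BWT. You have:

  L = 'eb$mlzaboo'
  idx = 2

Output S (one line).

LF mapping: 4 2 0 6 5 9 1 3 7 8
Walk LF starting at row 2, prepending L[row]:
  step 1: row=2, L[2]='$', prepend. Next row=LF[2]=0
  step 2: row=0, L[0]='e', prepend. Next row=LF[0]=4
  step 3: row=4, L[4]='l', prepend. Next row=LF[4]=5
  step 4: row=5, L[5]='z', prepend. Next row=LF[5]=9
  step 5: row=9, L[9]='o', prepend. Next row=LF[9]=8
  step 6: row=8, L[8]='o', prepend. Next row=LF[8]=7
  step 7: row=7, L[7]='b', prepend. Next row=LF[7]=3
  step 8: row=3, L[3]='m', prepend. Next row=LF[3]=6
  step 9: row=6, L[6]='a', prepend. Next row=LF[6]=1
  step 10: row=1, L[1]='b', prepend. Next row=LF[1]=2
Reversed output: bamboozle$

Answer: bamboozle$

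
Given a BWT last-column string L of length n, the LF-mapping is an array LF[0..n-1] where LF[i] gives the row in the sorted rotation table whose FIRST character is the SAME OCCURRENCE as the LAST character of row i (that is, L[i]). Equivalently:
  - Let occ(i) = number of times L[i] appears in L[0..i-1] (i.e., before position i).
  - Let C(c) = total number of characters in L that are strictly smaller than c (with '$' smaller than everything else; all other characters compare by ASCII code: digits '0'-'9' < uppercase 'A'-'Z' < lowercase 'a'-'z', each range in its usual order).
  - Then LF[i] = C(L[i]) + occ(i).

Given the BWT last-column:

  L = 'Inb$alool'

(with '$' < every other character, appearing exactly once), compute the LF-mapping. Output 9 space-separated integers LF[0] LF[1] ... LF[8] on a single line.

Char counts: '$':1, 'I':1, 'a':1, 'b':1, 'l':2, 'n':1, 'o':2
C (first-col start): C('$')=0, C('I')=1, C('a')=2, C('b')=3, C('l')=4, C('n')=6, C('o')=7
L[0]='I': occ=0, LF[0]=C('I')+0=1+0=1
L[1]='n': occ=0, LF[1]=C('n')+0=6+0=6
L[2]='b': occ=0, LF[2]=C('b')+0=3+0=3
L[3]='$': occ=0, LF[3]=C('$')+0=0+0=0
L[4]='a': occ=0, LF[4]=C('a')+0=2+0=2
L[5]='l': occ=0, LF[5]=C('l')+0=4+0=4
L[6]='o': occ=0, LF[6]=C('o')+0=7+0=7
L[7]='o': occ=1, LF[7]=C('o')+1=7+1=8
L[8]='l': occ=1, LF[8]=C('l')+1=4+1=5

Answer: 1 6 3 0 2 4 7 8 5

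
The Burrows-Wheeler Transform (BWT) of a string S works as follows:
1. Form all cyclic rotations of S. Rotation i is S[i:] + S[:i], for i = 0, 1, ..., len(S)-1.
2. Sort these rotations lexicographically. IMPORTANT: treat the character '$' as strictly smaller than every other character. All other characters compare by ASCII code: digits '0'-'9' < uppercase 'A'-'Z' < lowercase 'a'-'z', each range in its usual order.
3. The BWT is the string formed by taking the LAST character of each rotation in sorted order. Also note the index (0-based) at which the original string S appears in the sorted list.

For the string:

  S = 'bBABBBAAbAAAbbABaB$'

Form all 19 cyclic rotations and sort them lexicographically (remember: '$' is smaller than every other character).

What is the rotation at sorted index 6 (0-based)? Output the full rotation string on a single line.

All 19 rotations (rotation i = S[i:]+S[:i]):
  rot[0] = bBABBBAAbAAAbbABaB$
  rot[1] = BABBBAAbAAAbbABaB$b
  rot[2] = ABBBAAbAAAbbABaB$bB
  rot[3] = BBBAAbAAAbbABaB$bBA
  rot[4] = BBAAbAAAbbABaB$bBAB
  rot[5] = BAAbAAAbbABaB$bBABB
  rot[6] = AAbAAAbbABaB$bBABBB
  rot[7] = AbAAAbbABaB$bBABBBA
  rot[8] = bAAAbbABaB$bBABBBAA
  rot[9] = AAAbbABaB$bBABBBAAb
  rot[10] = AAbbABaB$bBABBBAAbA
  rot[11] = AbbABaB$bBABBBAAbAA
  rot[12] = bbABaB$bBABBBAAbAAA
  rot[13] = bABaB$bBABBBAAbAAAb
  rot[14] = ABaB$bBABBBAAbAAAbb
  rot[15] = BaB$bBABBBAAbAAAbbA
  rot[16] = aB$bBABBBAAbAAAbbAB
  rot[17] = B$bBABBBAAbAAAbbABa
  rot[18] = $bBABBBAAbAAAbbABaB
Sorted (with $ < everything):
  sorted[0] = $bBABBBAAbAAAbbABaB
  sorted[1] = AAAbbABaB$bBABBBAAb
  sorted[2] = AAbAAAbbABaB$bBABBB
  sorted[3] = AAbbABaB$bBABBBAAbA
  sorted[4] = ABBBAAbAAAbbABaB$bB
  sorted[5] = ABaB$bBABBBAAbAAAbb
  sorted[6] = AbAAAbbABaB$bBABBBA
  sorted[7] = AbbABaB$bBABBBAAbAA
  sorted[8] = B$bBABBBAAbAAAbbABa
  sorted[9] = BAAbAAAbbABaB$bBABB
  sorted[10] = BABBBAAbAAAbbABaB$b
  sorted[11] = BBAAbAAAbbABaB$bBAB
  sorted[12] = BBBAAbAAAbbABaB$bBA
  sorted[13] = BaB$bBABBBAAbAAAbbA
  sorted[14] = aB$bBABBBAAbAAAbbAB
  sorted[15] = bAAAbbABaB$bBABBBAA
  sorted[16] = bABaB$bBABBBAAbAAAb
  sorted[17] = bBABBBAAbAAAbbABaB$
  sorted[18] = bbABaB$bBABBBAAbAAA
sorted[6] = AbAAAbbABaB$bBABBBA

Answer: AbAAAbbABaB$bBABBBA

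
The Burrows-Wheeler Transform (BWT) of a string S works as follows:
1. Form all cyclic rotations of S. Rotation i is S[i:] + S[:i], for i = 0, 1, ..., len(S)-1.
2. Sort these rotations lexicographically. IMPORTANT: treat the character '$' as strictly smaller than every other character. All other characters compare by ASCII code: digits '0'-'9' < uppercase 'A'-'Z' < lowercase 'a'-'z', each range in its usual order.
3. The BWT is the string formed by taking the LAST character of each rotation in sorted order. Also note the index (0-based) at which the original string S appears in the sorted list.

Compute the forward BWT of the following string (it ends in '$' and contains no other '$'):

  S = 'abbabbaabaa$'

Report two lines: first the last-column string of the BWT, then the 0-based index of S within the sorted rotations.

All 12 rotations (rotation i = S[i:]+S[:i]):
  rot[0] = abbabbaabaa$
  rot[1] = bbabbaabaa$a
  rot[2] = babbaabaa$ab
  rot[3] = abbaabaa$abb
  rot[4] = bbaabaa$abba
  rot[5] = baabaa$abbab
  rot[6] = aabaa$abbabb
  rot[7] = abaa$abbabba
  rot[8] = baa$abbabbaa
  rot[9] = aa$abbabbaab
  rot[10] = a$abbabbaaba
  rot[11] = $abbabbaabaa
Sorted (with $ < everything):
  sorted[0] = $abbabbaabaa  (last char: 'a')
  sorted[1] = a$abbabbaaba  (last char: 'a')
  sorted[2] = aa$abbabbaab  (last char: 'b')
  sorted[3] = aabaa$abbabb  (last char: 'b')
  sorted[4] = abaa$abbabba  (last char: 'a')
  sorted[5] = abbaabaa$abb  (last char: 'b')
  sorted[6] = abbabbaabaa$  (last char: '$')
  sorted[7] = baa$abbabbaa  (last char: 'a')
  sorted[8] = baabaa$abbab  (last char: 'b')
  sorted[9] = babbaabaa$ab  (last char: 'b')
  sorted[10] = bbaabaa$abba  (last char: 'a')
  sorted[11] = bbabbaabaa$a  (last char: 'a')
Last column: aabbab$abbaa
Original string S is at sorted index 6

Answer: aabbab$abbaa
6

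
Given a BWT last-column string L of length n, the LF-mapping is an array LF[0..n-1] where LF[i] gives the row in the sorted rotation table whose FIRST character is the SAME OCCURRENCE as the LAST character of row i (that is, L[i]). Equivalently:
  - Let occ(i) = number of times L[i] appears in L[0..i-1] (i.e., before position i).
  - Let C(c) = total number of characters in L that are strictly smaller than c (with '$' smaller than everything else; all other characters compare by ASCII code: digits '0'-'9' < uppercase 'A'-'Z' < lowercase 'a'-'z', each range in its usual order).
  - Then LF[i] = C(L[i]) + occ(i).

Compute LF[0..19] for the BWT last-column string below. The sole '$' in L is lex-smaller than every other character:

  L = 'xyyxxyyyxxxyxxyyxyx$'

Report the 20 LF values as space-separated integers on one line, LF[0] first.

Char counts: '$':1, 'x':10, 'y':9
C (first-col start): C('$')=0, C('x')=1, C('y')=11
L[0]='x': occ=0, LF[0]=C('x')+0=1+0=1
L[1]='y': occ=0, LF[1]=C('y')+0=11+0=11
L[2]='y': occ=1, LF[2]=C('y')+1=11+1=12
L[3]='x': occ=1, LF[3]=C('x')+1=1+1=2
L[4]='x': occ=2, LF[4]=C('x')+2=1+2=3
L[5]='y': occ=2, LF[5]=C('y')+2=11+2=13
L[6]='y': occ=3, LF[6]=C('y')+3=11+3=14
L[7]='y': occ=4, LF[7]=C('y')+4=11+4=15
L[8]='x': occ=3, LF[8]=C('x')+3=1+3=4
L[9]='x': occ=4, LF[9]=C('x')+4=1+4=5
L[10]='x': occ=5, LF[10]=C('x')+5=1+5=6
L[11]='y': occ=5, LF[11]=C('y')+5=11+5=16
L[12]='x': occ=6, LF[12]=C('x')+6=1+6=7
L[13]='x': occ=7, LF[13]=C('x')+7=1+7=8
L[14]='y': occ=6, LF[14]=C('y')+6=11+6=17
L[15]='y': occ=7, LF[15]=C('y')+7=11+7=18
L[16]='x': occ=8, LF[16]=C('x')+8=1+8=9
L[17]='y': occ=8, LF[17]=C('y')+8=11+8=19
L[18]='x': occ=9, LF[18]=C('x')+9=1+9=10
L[19]='$': occ=0, LF[19]=C('$')+0=0+0=0

Answer: 1 11 12 2 3 13 14 15 4 5 6 16 7 8 17 18 9 19 10 0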